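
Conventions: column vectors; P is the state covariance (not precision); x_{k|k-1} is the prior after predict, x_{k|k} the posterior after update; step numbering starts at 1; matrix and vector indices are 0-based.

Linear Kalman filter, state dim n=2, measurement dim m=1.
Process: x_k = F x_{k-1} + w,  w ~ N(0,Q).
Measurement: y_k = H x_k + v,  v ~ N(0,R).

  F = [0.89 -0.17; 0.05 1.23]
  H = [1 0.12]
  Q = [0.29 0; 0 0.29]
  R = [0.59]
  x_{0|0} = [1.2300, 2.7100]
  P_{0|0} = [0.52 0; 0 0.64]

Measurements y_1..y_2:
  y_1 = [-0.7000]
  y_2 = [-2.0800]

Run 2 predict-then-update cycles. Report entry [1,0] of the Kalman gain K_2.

K[1,0] = -0.1128

step 1: x^-=[0.6340, 3.3948]  P^-=[0.7204 -0.1107; -0.1107 1.2596]  S=[1.3020]  K=[0.5431; 0.0311]  nu=[-1.7414]  x^+=[-0.3118, 3.3407]  P^+=[0.3364 -0.1327; -0.1327 1.2583]
step 2: x^-=[-0.8454, 4.0934]  P^-=[0.6329 -0.3922; -0.3922 2.1782]  S=[1.1602]  K=[0.5050; -0.1128]  nu=[-1.7258]  x^+=[-1.7169, 4.2881]  P^+=[0.3371 -0.3262; -0.3262 2.1634]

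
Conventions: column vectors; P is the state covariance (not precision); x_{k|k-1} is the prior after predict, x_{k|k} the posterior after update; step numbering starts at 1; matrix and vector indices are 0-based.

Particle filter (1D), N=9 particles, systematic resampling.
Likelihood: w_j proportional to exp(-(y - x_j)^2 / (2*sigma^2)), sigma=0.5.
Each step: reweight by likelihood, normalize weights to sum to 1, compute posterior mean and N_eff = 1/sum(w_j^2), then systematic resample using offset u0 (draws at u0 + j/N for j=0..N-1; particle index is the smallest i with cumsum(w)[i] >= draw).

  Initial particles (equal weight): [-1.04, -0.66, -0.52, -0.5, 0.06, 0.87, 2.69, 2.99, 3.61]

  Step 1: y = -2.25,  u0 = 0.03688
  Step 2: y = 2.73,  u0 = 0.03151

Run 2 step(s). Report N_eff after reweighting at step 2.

step 1: w=[0.8282, 0.0986, 0.0389, 0.0339, 0.0004, 0.0000, 0.0000, 0.0000, 0.0000]  mean=-0.9636  Neff=1.4320  idx=[0, 0, 0, 0, 0, 0, 0, 0, 1]
step 2: w=[0.0042, 0.0042, 0.0042, 0.0042, 0.0042, 0.0042, 0.0042, 0.0042, 0.9665]  mean=-0.6727  Neff=1.0704  idx=[7, 8, 8, 8, 8, 8, 8, 8, 8]

N_eff = 1.0704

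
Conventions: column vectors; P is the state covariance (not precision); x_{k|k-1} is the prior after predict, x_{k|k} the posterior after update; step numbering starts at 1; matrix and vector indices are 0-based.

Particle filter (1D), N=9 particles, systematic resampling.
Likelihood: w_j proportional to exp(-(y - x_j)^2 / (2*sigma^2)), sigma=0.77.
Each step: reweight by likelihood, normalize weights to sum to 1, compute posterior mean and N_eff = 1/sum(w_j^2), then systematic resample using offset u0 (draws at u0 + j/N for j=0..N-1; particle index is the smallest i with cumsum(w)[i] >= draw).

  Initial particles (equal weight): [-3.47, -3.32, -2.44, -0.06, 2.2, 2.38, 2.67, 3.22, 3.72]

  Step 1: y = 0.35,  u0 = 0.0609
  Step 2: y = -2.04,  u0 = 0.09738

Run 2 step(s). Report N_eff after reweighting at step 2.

step 1: w=[0.0000, 0.0000, 0.0015, 0.8968, 0.0576, 0.0320, 0.0110, 0.0010, 0.0001]  mean=0.1785  Neff=1.2366  idx=[3, 3, 3, 3, 3, 3, 3, 3, 4]
step 2: w=[0.1250, 0.1250, 0.1250, 0.1250, 0.1250, 0.1250, 0.1250, 0.1250, 0.0000]  mean=-0.0600  Neff=8.0000  idx=[0, 1, 2, 3, 4, 5, 6, 7, 7]

N_eff = 8.0000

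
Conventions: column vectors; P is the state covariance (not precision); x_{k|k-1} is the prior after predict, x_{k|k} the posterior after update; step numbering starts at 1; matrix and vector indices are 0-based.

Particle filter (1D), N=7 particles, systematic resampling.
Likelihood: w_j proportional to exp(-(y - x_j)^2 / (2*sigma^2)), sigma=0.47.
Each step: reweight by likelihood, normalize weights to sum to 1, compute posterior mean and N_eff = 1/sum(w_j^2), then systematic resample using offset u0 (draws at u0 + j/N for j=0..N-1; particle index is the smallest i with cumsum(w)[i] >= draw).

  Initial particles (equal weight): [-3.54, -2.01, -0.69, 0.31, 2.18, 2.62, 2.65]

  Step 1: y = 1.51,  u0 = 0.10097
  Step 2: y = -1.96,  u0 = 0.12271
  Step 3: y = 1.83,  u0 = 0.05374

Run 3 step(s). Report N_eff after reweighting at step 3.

step 1: w=[0.0000, 0.0000, 0.0000, 0.0746, 0.7033, 0.1195, 0.1025]  mean=2.1411  Neff=1.9047  idx=[4, 4, 4, 4, 4, 5, 6]
step 2: w=[0.2000, 0.2000, 0.2000, 0.2000, 0.2000, 0.0000, 0.0000]  mean=2.1800  Neff=5.0005  idx=[0, 1, 2, 2, 3, 4, 4]
step 3: w=[0.1429, 0.1429, 0.1429, 0.1429, 0.1429, 0.1429, 0.1429]  mean=2.1800  Neff=7.0000  idx=[0, 1, 2, 3, 4, 5, 6]

N_eff = 7.0000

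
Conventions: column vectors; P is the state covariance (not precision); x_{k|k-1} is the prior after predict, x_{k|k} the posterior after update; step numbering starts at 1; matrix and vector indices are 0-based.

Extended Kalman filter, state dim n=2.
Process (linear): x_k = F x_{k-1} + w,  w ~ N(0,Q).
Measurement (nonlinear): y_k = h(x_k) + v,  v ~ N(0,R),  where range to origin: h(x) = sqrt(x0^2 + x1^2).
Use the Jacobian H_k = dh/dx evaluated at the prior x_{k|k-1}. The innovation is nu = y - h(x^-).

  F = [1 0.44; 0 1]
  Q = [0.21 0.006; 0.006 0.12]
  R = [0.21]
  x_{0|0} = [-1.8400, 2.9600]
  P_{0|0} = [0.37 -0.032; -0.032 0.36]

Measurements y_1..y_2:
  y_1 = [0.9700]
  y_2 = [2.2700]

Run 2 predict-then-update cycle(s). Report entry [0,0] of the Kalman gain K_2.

K[0,0] = 0.4810

step 1: x^-=[-0.5376, 2.9600]  P^-=[0.6215 0.1324; 0.1324 0.4800]  H_jac=[-0.1787 0.9839]  S=[0.6480]  K=[0.0296; 0.6923]  nu=[-2.0384]  x^+=[-0.5980, 1.5487]  P^+=[0.6210 0.1191; 0.1191 0.1694]
step 2: x^-=[0.0834, 1.5487]  P^-=[0.9686 0.1996; 0.1996 0.2894]  H_jac=[0.0538 0.9986]  S=[0.5228]  K=[0.4810; 0.5733]  nu=[0.7191]  x^+=[0.4293, 1.9609]  P^+=[0.8476 0.0555; 0.0555 0.1176]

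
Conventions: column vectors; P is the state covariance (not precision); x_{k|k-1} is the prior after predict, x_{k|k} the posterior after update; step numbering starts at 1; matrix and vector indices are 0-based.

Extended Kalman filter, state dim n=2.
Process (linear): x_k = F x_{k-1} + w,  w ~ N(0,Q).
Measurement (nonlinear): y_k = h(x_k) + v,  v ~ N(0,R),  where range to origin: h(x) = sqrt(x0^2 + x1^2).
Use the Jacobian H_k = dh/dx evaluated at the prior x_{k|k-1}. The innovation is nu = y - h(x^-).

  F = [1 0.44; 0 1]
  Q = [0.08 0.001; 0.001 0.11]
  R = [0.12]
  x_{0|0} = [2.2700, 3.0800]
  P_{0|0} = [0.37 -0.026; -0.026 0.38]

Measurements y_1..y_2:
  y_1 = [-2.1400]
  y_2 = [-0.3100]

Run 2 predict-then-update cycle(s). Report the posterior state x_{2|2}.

step 1: x^-=[3.6252, 3.0800]  P^-=[0.5007 0.1422; 0.1422 0.4900]  H_jac=[0.7621 0.6475]  S=[0.7565]  K=[0.6261; 0.5626]  nu=[-6.8969]  x^+=[-0.6927, -0.8002]  P^+=[0.2042 -0.1243; -0.1243 0.2505]
step 2: x^-=[-1.0448, -0.8002]  P^-=[0.2233 -0.0130; -0.0130 0.3605]  H_jac=[-0.7939 -0.6081]  S=[0.3815]  K=[-0.4440; -0.5476]  nu=[-1.6261]  x^+=[-0.3229, 0.0902]  P^+=[0.1481 -0.1058; -0.1058 0.2462]

x_post = [-0.3229, 0.0902]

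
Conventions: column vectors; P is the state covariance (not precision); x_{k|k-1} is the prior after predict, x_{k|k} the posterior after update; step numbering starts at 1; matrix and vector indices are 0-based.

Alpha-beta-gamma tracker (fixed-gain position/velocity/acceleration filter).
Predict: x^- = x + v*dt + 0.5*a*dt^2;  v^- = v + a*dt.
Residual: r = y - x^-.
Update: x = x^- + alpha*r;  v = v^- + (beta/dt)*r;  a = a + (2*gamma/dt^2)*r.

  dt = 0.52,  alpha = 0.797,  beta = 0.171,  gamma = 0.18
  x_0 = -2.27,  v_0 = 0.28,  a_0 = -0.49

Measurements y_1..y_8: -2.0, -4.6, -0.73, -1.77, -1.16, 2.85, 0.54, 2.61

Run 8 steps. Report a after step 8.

step 1: x_pred=-2.1906  r=0.1906  x^+=-2.0387  v^+=0.0879  a^+=-0.2362
step 2: x_pred=-2.0249  r=-2.5751  x^+=-4.0773  v^+=-0.8817  a^+=-3.6645
step 3: x_pred=-5.0312  r=4.3012  x^+=-1.6031  v^+=-1.3728  a^+=2.0619
step 4: x_pred=-2.0383  r=0.2683  x^+=-1.8245  v^+=-0.2124  a^+=2.4191
step 5: x_pred=-1.6079  r=0.4479  x^+=-1.2509  v^+=1.1928  a^+=3.0153
step 6: x_pred=-0.2230  r=3.0730  x^+=2.2262  v^+=3.7713  a^+=7.1066
step 7: x_pred=5.1481  r=-4.6081  x^+=1.4754  v^+=5.9514  a^+=0.9716
step 8: x_pred=4.7015  r=-2.0915  x^+=3.0346  v^+=5.7688  a^+=-1.8129

a_post = -1.8129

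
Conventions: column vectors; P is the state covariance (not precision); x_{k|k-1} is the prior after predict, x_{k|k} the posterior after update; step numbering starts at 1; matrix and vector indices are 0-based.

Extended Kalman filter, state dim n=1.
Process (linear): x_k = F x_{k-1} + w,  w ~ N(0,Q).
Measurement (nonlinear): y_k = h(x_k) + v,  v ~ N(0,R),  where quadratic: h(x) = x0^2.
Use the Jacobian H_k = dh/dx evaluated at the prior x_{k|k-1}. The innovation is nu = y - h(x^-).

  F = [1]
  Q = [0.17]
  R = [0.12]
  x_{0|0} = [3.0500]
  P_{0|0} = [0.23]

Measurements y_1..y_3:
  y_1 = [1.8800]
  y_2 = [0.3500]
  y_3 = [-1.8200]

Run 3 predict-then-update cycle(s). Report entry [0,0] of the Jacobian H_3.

H_jac[0,0] = 2.1131

step 1: x^-=[3.0500]  P^-=[0.4000]  H_jac=[6.1000]  S=[15.0040]  K=[0.1626]  nu=[-7.4225]  x^+=[1.8429]  P^+=[0.0032]
step 2: x^-=[1.8429]  P^-=[0.1732]  H_jac=[3.6859]  S=[2.4730]  K=[0.2581]  nu=[-3.0464]  x^+=[1.0565]  P^+=[0.0084]
step 3: x^-=[1.0565]  P^-=[0.1784]  H_jac=[2.1131]  S=[0.9166]  K=[0.4113]  nu=[-2.9362]  x^+=[-0.1511]  P^+=[0.0234]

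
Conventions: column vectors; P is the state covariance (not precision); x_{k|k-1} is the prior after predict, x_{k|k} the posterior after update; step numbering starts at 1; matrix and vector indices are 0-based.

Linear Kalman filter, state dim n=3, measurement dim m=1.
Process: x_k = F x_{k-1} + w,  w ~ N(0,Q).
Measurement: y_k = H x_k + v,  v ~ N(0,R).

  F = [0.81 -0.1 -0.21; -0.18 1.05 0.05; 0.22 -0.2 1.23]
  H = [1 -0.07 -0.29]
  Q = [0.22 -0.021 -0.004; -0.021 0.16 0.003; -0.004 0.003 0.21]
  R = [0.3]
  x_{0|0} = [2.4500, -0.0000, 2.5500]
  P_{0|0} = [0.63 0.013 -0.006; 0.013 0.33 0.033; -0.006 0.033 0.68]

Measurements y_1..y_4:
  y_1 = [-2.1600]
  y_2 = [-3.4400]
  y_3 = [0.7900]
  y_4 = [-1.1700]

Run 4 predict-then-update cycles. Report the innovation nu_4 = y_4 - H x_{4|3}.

innov = [0.2300]

step 1: x^-=[1.4490, -0.3135, 3.6755]  P^-=[0.6680 -0.1513 -0.0715; -0.1513 0.5446 -0.0024; -0.0715 -0.0024 1.2618]  S=[1.1393]  K=[0.6138; -0.1656; -0.3838]  nu=[-2.5651]  x^+=[-0.1254, 0.1113, 4.6601]  P^+=[0.2387 -0.0355 0.1969; -0.0355 0.5133 -0.0748; 0.1969 -0.0748 1.0940]
step 2: x^-=[-1.0913, 0.3724, 5.6820]  P^-=[0.3656 -0.1197 -0.0341; -0.1197 0.7384 -0.1938; -0.0341 -0.1938 2.0437]  S=[0.8698]  K=[0.4414; -0.1324; -0.7050]  nu=[-0.6748]  x^+=[-1.3892, 0.4618, 6.1578]  P^+=[0.1962 -0.0689 0.2365; -0.0689 0.7232 -0.2750; 0.2365 -0.2750 1.6113]
step 3: x^-=[-2.4645, 1.0429, 7.1761]  P^-=[0.3461 -0.1217 -0.1111; -0.1217 0.9606 -0.4781; -0.1111 -0.4781 2.9555]  S=[0.9615]  K=[0.4024; -0.0523; -0.9722]  nu=[5.4086]  x^+=[-0.2882, 0.7597, 1.9179]  P^+=[0.1905 -0.1015 0.2650; -0.1015 0.9579 -0.5270; 0.2650 -0.5270 2.0468]
step 4: x^-=[-0.7122, 0.9455, 2.1437]  P^-=[0.3490 -0.1194 -0.1664; -0.1194 1.2057 -0.8380; -0.1664 -0.8380 3.7658]  S=[1.0508]  K=[0.3860; 0.0373; -1.1419]  nu=[0.2300]  x^+=[-0.6234, 0.9541, 1.8810]  P^+=[0.1924 -0.1345 0.2967; -0.1345 1.2042 -0.7932; 0.2967 -0.7932 2.3957]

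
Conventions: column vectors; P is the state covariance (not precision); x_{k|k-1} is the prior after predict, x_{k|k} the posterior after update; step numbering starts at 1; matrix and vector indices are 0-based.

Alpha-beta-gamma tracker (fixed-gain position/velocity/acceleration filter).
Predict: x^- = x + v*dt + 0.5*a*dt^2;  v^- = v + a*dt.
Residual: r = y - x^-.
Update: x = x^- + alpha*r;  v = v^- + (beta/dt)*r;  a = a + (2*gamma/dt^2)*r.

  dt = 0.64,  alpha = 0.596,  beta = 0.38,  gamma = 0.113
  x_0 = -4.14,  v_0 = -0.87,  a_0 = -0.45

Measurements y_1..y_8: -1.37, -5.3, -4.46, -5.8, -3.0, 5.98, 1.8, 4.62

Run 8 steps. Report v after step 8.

step 1: x_pred=-4.7890  r=3.4190  x^+=-2.7513  v^+=0.8720  a^+=1.4364
step 2: x_pred=-1.8990  r=-3.4010  x^+=-3.9260  v^+=-0.2280  a^+=-0.4401
step 3: x_pred=-4.1621  r=-0.2979  x^+=-4.3396  v^+=-0.6866  a^+=-0.6045
step 4: x_pred=-4.9028  r=-0.8972  x^+=-5.4375  v^+=-1.6061  a^+=-1.0995
step 5: x_pred=-6.6907  r=3.6907  x^+=-4.4910  v^+=-0.1185  a^+=0.9368
step 6: x_pred=-4.3750  r=10.3550  x^+=1.7966  v^+=6.6294  a^+=6.6503
step 7: x_pred=7.4014  r=-5.6014  x^+=4.0629  v^+=7.5598  a^+=3.5597
step 8: x_pred=9.6302  r=-5.0102  x^+=6.6441  v^+=6.8631  a^+=0.7953

v_post = 6.8631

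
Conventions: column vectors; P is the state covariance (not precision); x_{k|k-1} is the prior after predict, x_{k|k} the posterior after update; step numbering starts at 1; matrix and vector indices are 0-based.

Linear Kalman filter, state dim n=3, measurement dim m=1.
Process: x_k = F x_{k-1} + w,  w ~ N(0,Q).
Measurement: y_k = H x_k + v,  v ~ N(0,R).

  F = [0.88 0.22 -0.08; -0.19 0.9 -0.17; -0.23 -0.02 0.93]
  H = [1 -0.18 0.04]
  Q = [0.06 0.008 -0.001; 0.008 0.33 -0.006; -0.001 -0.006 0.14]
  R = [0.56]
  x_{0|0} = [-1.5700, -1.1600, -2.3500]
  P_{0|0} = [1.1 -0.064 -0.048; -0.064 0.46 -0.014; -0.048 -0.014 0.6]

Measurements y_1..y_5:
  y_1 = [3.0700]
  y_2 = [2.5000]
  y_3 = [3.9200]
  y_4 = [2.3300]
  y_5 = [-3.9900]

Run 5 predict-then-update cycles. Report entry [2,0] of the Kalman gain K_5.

K[2,0] = -0.3533

step 1: x^-=[-1.4488, -0.3462, -1.8012]  P^-=[0.9204 -0.1167 -0.3090; -0.1167 0.7827 -0.0532; -0.3090 -0.0532 0.7378]  S=[1.5250]  K=[0.6092; -0.1703; -0.1770]  nu=[4.5285]  x^+=[1.3100, -1.1175, -2.6027]  P^+=[0.3544 0.0415 -0.1446; 0.0415 0.7385 -0.0992; -0.1446 -0.0992 0.6900]
step 2: x^-=[1.1152, -0.8122, -2.6994]  P^-=[0.4145 0.1658 -0.2716; 0.1658 0.9677 -0.1848; -0.2716 -0.1848 0.8218]  S=[0.9285]  K=[0.4026; -0.0170; -0.2213]  nu=[1.3466]  x^+=[1.6574, -0.8351, -2.9974]  P^+=[0.2640 0.1721 -0.1889; 0.1721 0.9675 -0.1883; -0.1889 -0.1883 0.7763]
step 3: x^-=[1.5146, -0.5569, -3.1521]  P^-=[0.4161 0.3411 -0.3251; 0.3411 1.1322 -0.3018; -0.3251 -0.3018 0.9152]  S=[0.8698]  K=[0.3929; 0.1440; -0.2692]  nu=[2.4313]  x^+=[2.4697, -0.2069, -3.8065]  P^+=[0.2819 0.2919 -0.2331; 0.2919 1.1141 -0.2681; -0.2331 -0.2681 0.8521]
step 4: x^-=[2.4324, -0.0084, -4.1039]  P^-=[0.4929 0.4727 -0.3966; 0.4727 1.2344 -0.4010; -0.3966 -0.4010 1.0047]  S=[0.8984]  K=[0.4363; 0.2610; -0.3163]  nu=[0.0603]  x^+=[2.4587, 0.0074, -4.1230]  P^+=[0.3219 0.3704 -0.2726; 0.3704 1.1732 -0.3269; -0.2726 -0.3269 0.9148]
step 5: x^-=[2.4951, 0.2404, -4.4000]  P^-=[0.5652 0.5492 -0.4601; 0.5492 1.2741 -0.4701; -0.4601 -0.4701 1.0809]  S=[0.9405]  K=[0.4763; 0.3201; -0.3533]  nu=[-6.2658]  x^+=[-0.4894, -1.7652, -2.1863]  P^+=[0.3519 0.4058 -0.3019; 0.4058 1.1777 -0.3638; -0.3019 -0.3638 0.9635]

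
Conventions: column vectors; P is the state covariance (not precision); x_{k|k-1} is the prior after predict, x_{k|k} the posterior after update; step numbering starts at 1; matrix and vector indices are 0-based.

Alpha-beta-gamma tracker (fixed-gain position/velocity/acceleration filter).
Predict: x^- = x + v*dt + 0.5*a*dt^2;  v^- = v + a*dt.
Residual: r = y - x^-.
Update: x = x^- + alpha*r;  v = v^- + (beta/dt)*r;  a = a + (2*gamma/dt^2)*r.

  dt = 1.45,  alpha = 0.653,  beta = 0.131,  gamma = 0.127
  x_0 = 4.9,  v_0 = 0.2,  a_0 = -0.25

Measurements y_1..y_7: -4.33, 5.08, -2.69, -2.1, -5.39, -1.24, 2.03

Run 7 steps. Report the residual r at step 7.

resid = 6.3176

step 1: x_pred=4.9272  r=-9.2572  x^+=-1.1178  v^+=-0.9988  a^+=-1.3683
step 2: x_pred=-4.0045  r=9.0845  x^+=1.9277  v^+=-2.1622  a^+=-0.2709
step 3: x_pred=-1.4923  r=-1.1977  x^+=-2.2744  v^+=-2.6632  a^+=-0.4156
step 4: x_pred=-6.5728  r=4.4728  x^+=-3.6521  v^+=-2.8616  a^+=0.1248
step 5: x_pred=-7.6702  r=2.2802  x^+=-6.1812  v^+=-2.4746  a^+=0.4003
step 6: x_pred=-9.3487  r=8.1087  x^+=-4.0537  v^+=-1.1617  a^+=1.3799
step 7: x_pred=-4.2876  r=6.3176  x^+=-0.1622  v^+=1.4099  a^+=2.1431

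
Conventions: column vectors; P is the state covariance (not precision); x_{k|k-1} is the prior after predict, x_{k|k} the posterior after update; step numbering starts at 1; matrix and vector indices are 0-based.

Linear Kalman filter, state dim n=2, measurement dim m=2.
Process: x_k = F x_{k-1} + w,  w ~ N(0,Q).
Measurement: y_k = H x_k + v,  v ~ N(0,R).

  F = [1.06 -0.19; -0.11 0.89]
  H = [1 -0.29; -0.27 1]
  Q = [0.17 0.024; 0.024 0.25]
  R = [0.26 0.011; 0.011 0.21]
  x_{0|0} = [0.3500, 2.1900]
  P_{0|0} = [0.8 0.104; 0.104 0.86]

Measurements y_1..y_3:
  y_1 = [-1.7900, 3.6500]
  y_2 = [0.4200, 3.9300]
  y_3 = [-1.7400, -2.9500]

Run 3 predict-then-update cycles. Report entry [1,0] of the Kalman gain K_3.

step 1: x^-=[-0.0451, 1.9106]  P^-=[1.0580 -0.1144; -0.1144 0.9205]  S=[1.4618 -0.6650; -0.6650 1.2694]  K=[0.7918 0.0996; 0.1051 0.8045]  nu=[-1.1908, 1.7272]  x^+=[-0.8159, 3.1751]  P^+=[0.2339 0.0928; 0.0928 0.1952]
step 2: x^-=[-1.4682, 2.9155]  P^-=[0.4024 0.0532; 0.0532 0.3892]  S=[0.6643 -0.1532; -0.1532 0.5999]  K=[0.5964 0.0598; 0.0577 0.6397]  nu=[2.7337, 0.6181]  x^+=[0.1991, 3.4685]  P^+=[0.1750 0.0664; 0.0664 0.1529]
step 3: x^-=[-0.4480, 3.0651]  P^-=[0.3454 0.0417; 0.0417 0.3602]  S=[0.6115 -0.1417; -0.1417 0.5729]  K=[0.5561 0.0476; 0.0409 0.6193]  nu=[-0.4032, -6.1360]  x^+=[-0.9645, -0.7513]  P^+=[0.1625 0.0600; 0.0600 0.1467]

K[1,0] = 0.0409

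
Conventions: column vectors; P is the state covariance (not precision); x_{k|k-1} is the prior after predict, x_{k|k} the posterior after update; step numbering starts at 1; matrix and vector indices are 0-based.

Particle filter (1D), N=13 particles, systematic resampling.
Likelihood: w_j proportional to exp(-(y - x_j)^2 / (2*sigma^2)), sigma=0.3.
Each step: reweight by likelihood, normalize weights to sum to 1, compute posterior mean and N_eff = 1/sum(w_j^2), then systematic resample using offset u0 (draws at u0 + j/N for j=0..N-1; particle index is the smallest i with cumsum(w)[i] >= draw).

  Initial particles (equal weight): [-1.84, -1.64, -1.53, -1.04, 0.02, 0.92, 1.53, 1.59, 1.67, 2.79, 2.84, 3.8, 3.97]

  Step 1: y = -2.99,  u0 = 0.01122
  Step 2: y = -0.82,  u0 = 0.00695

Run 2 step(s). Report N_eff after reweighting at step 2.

step 1: w=[0.9317, 0.0579, 0.0104, 0.0000, 0.0000, 0.0000, 0.0000, 0.0000, 0.0000, 0.0000, 0.0000, 0.0000, 0.0000]  mean=-1.8252  Neff=1.1475  idx=[0, 0, 0, 0, 0, 0, 0, 0, 0, 0, 0, 0, 1]
step 2: w=[0.0507, 0.0507, 0.0507, 0.0507, 0.0507, 0.0507, 0.0507, 0.0507, 0.0507, 0.0507, 0.0507, 0.0507, 0.3916]  mean=-1.7617  Neff=5.4284  idx=[0, 1, 3, 4, 6, 7, 9, 10, 12, 12, 12, 12, 12]

N_eff = 5.4284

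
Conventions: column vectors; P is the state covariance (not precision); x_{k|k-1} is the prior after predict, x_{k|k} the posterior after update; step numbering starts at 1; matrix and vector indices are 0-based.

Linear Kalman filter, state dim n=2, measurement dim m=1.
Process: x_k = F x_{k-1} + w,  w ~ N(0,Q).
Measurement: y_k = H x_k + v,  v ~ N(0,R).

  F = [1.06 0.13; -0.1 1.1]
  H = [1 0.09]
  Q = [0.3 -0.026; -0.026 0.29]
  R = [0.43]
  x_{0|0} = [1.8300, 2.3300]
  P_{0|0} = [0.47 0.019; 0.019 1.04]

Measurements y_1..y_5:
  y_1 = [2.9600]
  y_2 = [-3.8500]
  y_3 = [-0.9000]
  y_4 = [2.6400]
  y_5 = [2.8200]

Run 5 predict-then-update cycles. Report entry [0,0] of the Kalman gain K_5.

step 1: x^-=[2.2427, 2.3800]  P^-=[0.8509 0.0948; 0.0948 1.5489]  S=[1.3105]  K=[0.6558; 0.1787]  nu=[0.5031]  x^+=[2.5726, 2.4699]  P^+=[0.2873 -0.0588; -0.0588 1.5071]
step 2: x^-=[3.0481, 2.4596]  P^-=[0.6321 0.0913; 0.0913 2.1294]  S=[1.0957]  K=[0.5843; 0.2582]  nu=[-7.1194]  x^+=[-1.1120, 0.6214]  P^+=[0.2579 -0.0740; -0.0740 2.0563]
step 3: x^-=[-1.0980, 0.7948]  P^-=[0.6042 0.1553; 0.1553 2.7970]  S=[1.0848]  K=[0.5698; 0.3753]  nu=[0.1265]  x^+=[-1.0259, 0.8422]  P^+=[0.2519 -0.0766; -0.0766 2.6442]
step 4: x^-=[-0.9780, 1.0290]  P^-=[0.6066 0.2371; 0.2371 3.5089]  S=[1.1077]  K=[0.5669; 0.4991]  nu=[3.5254]  x^+=[1.0205, 2.7886]  P^+=[0.2506 -0.0763; -0.0763 3.2330]
step 5: x^-=[1.4443, 2.9654]  P^-=[0.6152 0.3217; 0.3217 4.2212]  S=[1.1373]  K=[0.5664; 0.6169]  nu=[1.1088]  x^+=[2.0723, 3.6494]  P^+=[0.2504 -0.0757; -0.0757 3.7883]

K[0,0] = 0.5664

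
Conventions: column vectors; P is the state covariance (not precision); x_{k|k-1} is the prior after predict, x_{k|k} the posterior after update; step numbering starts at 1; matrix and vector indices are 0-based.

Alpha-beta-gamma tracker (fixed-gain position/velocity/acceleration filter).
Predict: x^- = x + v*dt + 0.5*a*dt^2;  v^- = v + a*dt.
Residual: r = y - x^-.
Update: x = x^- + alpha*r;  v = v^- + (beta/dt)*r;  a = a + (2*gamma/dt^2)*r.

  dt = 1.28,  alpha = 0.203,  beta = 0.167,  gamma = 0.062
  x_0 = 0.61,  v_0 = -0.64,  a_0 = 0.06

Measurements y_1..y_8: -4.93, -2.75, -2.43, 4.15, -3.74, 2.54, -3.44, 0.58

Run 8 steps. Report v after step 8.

v_post = 3.3008

step 1: x_pred=-0.1600  r=-4.7700  x^+=-1.1283  v^+=-1.1855  a^+=-0.3010
step 2: x_pred=-2.8924  r=0.1424  x^+=-2.8635  v^+=-1.5522  a^+=-0.2902
step 3: x_pred=-5.0881  r=2.6581  x^+=-4.5485  v^+=-1.5769  a^+=-0.0891
step 4: x_pred=-6.6399  r=10.7899  x^+=-4.4496  v^+=-0.2832  a^+=0.7276
step 5: x_pred=-4.2160  r=0.4760  x^+=-4.1194  v^+=0.7102  a^+=0.7636
step 6: x_pred=-2.5848  r=5.1248  x^+=-1.5444  v^+=2.3563  a^+=1.1515
step 7: x_pred=2.4148  r=-5.8548  x^+=1.2263  v^+=3.0662  a^+=0.7083
step 8: x_pred=5.7314  r=-5.1514  x^+=4.6856  v^+=3.3008  a^+=0.3185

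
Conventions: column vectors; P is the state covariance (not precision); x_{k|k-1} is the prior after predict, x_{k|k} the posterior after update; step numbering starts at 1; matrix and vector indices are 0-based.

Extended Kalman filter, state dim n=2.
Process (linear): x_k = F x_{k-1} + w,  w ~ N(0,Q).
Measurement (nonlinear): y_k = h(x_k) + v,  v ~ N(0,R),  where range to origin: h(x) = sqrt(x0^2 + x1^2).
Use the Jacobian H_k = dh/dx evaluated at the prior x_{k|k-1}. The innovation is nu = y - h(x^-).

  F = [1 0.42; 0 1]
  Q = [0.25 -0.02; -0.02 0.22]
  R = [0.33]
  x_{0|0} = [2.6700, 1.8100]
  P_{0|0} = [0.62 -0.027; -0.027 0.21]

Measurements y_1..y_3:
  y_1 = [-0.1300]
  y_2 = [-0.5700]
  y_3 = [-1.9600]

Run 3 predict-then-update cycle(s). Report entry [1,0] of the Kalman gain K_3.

step 1: x^-=[3.4302, 1.8100]  P^-=[0.8844 0.0412; 0.0412 0.4300]  H_jac=[0.8844 0.4667]  S=[1.1494]  K=[0.6972; 0.2063]  nu=[-4.0084]  x^+=[0.6355, 0.9831]  P^+=[0.3256 -0.1241; -0.1241 0.3811]
step 2: x^-=[1.0484, 0.9831]  P^-=[0.5386 0.0159; 0.0159 0.6011]  H_jac=[0.7295 0.6840]  S=[0.9137]  K=[0.4419; 0.4627]  nu=[-2.0072]  x^+=[0.1614, 0.0544]  P^+=[0.3602 -0.1709; -0.1709 0.4055]
step 3: x^-=[0.1842, 0.0544]  P^-=[0.5381 -0.0206; -0.0206 0.6255]  H_jac=[0.9591 0.2830]  S=[0.8640]  K=[0.5907; 0.1820]  nu=[-2.1521]  x^+=[-1.0869, -0.3374]  P^+=[0.2367 -0.1135; -0.1135 0.5968]

K[1,0] = 0.1820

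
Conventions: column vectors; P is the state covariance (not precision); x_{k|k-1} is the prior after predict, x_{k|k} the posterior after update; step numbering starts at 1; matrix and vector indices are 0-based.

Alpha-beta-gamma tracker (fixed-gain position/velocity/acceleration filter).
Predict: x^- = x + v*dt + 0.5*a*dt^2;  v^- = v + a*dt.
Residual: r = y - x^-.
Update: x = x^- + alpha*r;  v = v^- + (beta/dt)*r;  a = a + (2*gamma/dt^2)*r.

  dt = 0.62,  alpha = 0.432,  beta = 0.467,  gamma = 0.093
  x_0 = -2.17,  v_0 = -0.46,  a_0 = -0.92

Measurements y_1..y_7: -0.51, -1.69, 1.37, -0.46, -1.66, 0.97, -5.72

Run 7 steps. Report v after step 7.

v_post = -5.0048

step 1: x_pred=-2.6320  r=2.1220  x^+=-1.7153  v^+=0.5680  a^+=0.1068
step 2: x_pred=-1.3426  r=-0.3474  x^+=-1.4927  v^+=0.3725  a^+=-0.0613
step 3: x_pred=-1.2735  r=2.6435  x^+=-0.1315  v^+=2.3257  a^+=1.2178
step 4: x_pred=1.5445  r=-2.0045  x^+=0.6785  v^+=1.5709  a^+=0.2479
step 5: x_pred=1.7002  r=-3.3602  x^+=0.2486  v^+=-0.8063  a^+=-1.3780
step 6: x_pred=-0.5162  r=1.4862  x^+=0.1258  v^+=-0.5412  a^+=-0.6588
step 7: x_pred=-0.3364  r=-5.3836  x^+=-2.6621  v^+=-5.0048  a^+=-3.2638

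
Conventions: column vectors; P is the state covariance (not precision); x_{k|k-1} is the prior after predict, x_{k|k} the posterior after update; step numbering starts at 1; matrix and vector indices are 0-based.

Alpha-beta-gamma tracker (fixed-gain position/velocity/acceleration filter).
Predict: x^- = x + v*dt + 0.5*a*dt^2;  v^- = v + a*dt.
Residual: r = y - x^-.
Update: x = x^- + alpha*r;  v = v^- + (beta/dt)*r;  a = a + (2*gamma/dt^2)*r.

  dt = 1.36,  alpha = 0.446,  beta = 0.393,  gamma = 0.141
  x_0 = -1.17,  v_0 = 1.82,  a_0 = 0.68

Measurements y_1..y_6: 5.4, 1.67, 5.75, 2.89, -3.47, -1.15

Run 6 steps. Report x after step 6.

x_post = -6.0554

step 1: x_pred=1.9341  r=3.4659  x^+=3.4799  v^+=3.7464  a^+=1.2084
step 2: x_pred=9.6925  r=-8.0225  x^+=6.1145  v^+=3.0716  a^+=-0.0147
step 3: x_pred=10.2782  r=-4.5282  x^+=8.2586  v^+=1.7430  a^+=-0.7051
step 4: x_pred=9.9771  r=-7.0871  x^+=6.8162  v^+=-1.2639  a^+=-1.7856
step 5: x_pred=3.4460  r=-6.9160  x^+=0.3615  v^+=-5.6908  a^+=-2.8401
step 6: x_pred=-10.0046  r=8.8546  x^+=-6.0554  v^+=-6.9947  a^+=-1.4901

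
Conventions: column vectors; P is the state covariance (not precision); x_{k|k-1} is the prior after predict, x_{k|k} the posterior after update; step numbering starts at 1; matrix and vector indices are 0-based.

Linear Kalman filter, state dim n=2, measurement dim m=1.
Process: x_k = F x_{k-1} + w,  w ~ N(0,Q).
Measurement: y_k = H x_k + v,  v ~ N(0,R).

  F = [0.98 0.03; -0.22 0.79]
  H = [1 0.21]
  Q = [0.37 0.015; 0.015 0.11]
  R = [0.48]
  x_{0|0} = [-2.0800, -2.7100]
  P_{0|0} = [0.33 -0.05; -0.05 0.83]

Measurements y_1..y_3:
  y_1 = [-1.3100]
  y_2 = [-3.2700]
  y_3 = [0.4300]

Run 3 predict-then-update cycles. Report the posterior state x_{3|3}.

x_post = [-0.7503, -0.2823]

step 1: x^-=[-2.1197, -1.6833]  P^-=[0.6847 -0.0749; -0.0749 0.6614]  S=[1.1625]  K=[0.5755; 0.0551]  nu=[1.1632]  x^+=[-1.4503, -1.6192]  P^+=[0.2997 -0.1117; -0.1117 0.6578]
step 2: x^-=[-1.4698, -0.9601]  P^-=[0.6519 -0.1198; -0.1198 0.5739]  S=[1.1069]  K=[0.5662; 0.0007]  nu=[-1.5985]  x^+=[-2.3749, -0.9612]  P^+=[0.2970 -0.1202; -0.1202 0.5739]
step 3: x^-=[-2.3563, -0.2369]  P^-=[0.6487 -0.1277; -0.1277 0.5243]  S=[1.0982]  K=[0.5663; -0.0160]  nu=[2.8360]  x^+=[-0.7503, -0.2823]  P^+=[0.2965 -0.1177; -0.1177 0.5240]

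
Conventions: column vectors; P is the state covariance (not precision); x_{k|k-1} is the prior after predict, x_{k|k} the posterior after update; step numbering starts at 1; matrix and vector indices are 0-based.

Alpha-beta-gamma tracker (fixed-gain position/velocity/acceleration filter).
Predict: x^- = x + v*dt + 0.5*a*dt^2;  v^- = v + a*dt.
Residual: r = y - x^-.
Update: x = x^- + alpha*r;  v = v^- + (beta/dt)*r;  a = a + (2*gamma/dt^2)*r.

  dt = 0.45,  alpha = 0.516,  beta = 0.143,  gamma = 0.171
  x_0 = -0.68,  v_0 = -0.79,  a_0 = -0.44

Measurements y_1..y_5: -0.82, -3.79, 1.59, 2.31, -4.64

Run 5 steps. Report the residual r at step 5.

step 1: x_pred=-1.0801  r=0.2601  x^+=-0.9459  v^+=-0.9054  a^+=-0.0008
step 2: x_pred=-1.3534  r=-2.4366  x^+=-2.6107  v^+=-1.6800  a^+=-4.1160
step 3: x_pred=-3.7834  r=5.3734  x^+=-1.0107  v^+=-1.8247  a^+=4.9591
step 4: x_pred=-1.3297  r=3.6397  x^+=0.5484  v^+=1.5635  a^+=11.1062
step 5: x_pred=2.3765  r=-7.0165  x^+=-1.2440  v^+=4.3317  a^+=-0.7438

resid = -7.0165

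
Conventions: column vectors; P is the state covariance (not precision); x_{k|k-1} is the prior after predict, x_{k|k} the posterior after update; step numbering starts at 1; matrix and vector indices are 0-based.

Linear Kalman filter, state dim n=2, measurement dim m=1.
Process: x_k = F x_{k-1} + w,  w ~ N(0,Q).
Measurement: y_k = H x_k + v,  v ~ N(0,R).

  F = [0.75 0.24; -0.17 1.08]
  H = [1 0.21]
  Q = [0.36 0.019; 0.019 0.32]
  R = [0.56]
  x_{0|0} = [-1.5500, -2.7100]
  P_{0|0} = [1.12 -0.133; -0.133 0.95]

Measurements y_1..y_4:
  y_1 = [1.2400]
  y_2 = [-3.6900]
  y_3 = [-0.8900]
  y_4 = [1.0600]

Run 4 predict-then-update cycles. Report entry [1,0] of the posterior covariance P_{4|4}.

P_post[1,0] = -0.0277

step 1: x^-=[-1.8129, -2.6633]  P^-=[0.9968 0.0201; 0.0201 1.5093]  S=[1.6319]  K=[0.6135; 0.2066]  nu=[3.6122]  x^+=[0.4030, -1.9171]  P^+=[0.3827 -0.1867; -0.1867 1.4397]
step 2: x^-=[-0.1579, -2.1390]  P^-=[0.5910 0.1998; 0.1998 2.0788]  S=[1.3266]  K=[0.4771; 0.4797]  nu=[-3.0829]  x^+=[-1.6288, -3.6178]  P^+=[0.2890 -0.1038; -0.1038 1.7736]
step 3: x^-=[-2.0899, -3.6304]  P^-=[0.5873 0.3620; 0.3620 2.4352]  S=[1.4068]  K=[0.4715; 0.6208]  nu=[1.9623]  x^+=[-1.1646, -2.4121]  P^+=[0.2745 -0.0498; -0.0498 1.8929]
step 4: x^-=[-1.4524, -2.4071]  P^-=[0.6055 0.4363; 0.4363 2.5542]  S=[1.4614]  K=[0.4770; 0.6656]  nu=[3.0178]  x^+=[-0.0127, -0.3985]  P^+=[0.2730 -0.0277; -0.0277 1.9068]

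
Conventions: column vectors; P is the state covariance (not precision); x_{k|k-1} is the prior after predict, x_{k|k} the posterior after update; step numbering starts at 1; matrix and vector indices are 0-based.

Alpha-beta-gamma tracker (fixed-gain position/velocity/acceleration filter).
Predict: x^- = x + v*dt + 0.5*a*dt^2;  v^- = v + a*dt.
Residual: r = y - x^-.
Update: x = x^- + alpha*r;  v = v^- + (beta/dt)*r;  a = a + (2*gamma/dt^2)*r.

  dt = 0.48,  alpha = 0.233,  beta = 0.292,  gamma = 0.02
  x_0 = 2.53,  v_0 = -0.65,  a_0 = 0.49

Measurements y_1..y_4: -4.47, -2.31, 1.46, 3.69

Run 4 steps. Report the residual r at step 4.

step 1: x_pred=2.2744  r=-6.7444  x^+=0.7030  v^+=-4.5177  a^+=-0.6809
step 2: x_pred=-1.5439  r=-0.7661  x^+=-1.7224  v^+=-5.3105  a^+=-0.8139
step 3: x_pred=-4.3652  r=5.8252  x^+=-3.0080  v^+=-2.1575  a^+=0.1974
step 4: x_pred=-4.0208  r=7.7108  x^+=-2.2242  v^+=2.6280  a^+=1.5361

resid = 7.7108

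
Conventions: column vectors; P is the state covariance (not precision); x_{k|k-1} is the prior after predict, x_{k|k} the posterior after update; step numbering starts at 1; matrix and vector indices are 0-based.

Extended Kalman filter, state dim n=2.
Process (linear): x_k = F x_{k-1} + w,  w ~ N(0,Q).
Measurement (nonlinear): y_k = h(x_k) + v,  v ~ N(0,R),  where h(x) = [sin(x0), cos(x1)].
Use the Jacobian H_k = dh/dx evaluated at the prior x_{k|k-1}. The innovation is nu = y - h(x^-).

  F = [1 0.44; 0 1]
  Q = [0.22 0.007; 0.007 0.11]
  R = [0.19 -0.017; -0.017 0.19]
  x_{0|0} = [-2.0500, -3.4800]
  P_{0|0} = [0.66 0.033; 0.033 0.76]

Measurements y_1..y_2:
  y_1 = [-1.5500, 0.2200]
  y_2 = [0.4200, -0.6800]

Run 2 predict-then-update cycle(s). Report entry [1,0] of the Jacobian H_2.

H_jac[1,0] = 0.0000

step 1: x^-=[-3.5812, -3.4800]  P^-=[1.0562 0.3744; 0.3744 0.8700]  H_jac=[-0.9049 0.0000; 0.0000 -0.3320]  S=[1.0549 0.0955; 0.0955 0.2859]  K=[-0.8937 -0.1363; -0.2369 -0.9312]  nu=[-1.9756, 1.1633]  x^+=[-1.9742, -4.0952]  P^+=[0.1851 0.0322; 0.0322 0.5208]
step 2: x^-=[-3.7761, -4.0952]  P^-=[0.5343 0.2684; 0.2684 0.6308]  H_jac=[-0.8054 0.0000; 0.0000 -0.8155]  S=[0.5365 0.1593; 0.1593 0.6095]  K=[-0.7538 -0.1621; -0.1651 -0.8008]  nu=[-0.1728, -0.1013]  x^+=[-3.6294, -3.9856]  P^+=[0.1744 0.0221; 0.0221 0.1831]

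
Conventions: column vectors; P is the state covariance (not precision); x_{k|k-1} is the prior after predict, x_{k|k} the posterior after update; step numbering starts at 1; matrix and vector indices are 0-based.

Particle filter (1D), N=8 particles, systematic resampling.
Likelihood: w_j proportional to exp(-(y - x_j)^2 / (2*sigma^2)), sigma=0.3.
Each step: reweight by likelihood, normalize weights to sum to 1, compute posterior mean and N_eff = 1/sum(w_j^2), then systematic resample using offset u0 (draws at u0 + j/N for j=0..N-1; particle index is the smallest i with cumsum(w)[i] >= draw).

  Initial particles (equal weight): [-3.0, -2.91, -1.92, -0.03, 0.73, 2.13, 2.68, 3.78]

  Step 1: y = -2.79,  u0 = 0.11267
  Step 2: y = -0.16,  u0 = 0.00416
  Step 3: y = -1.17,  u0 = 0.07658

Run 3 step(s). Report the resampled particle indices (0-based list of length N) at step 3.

step 1: w=[0.4549, 0.5365, 0.0087, 0.0000, 0.0000, 0.0000, 0.0000, 0.0000]  mean=-2.9424  Neff=2.0211  idx=[0, 0, 0, 1, 1, 1, 1, 1]
step 2: w=[0.0118, 0.0118, 0.0118, 0.1929, 0.1929, 0.1929, 0.1929, 0.1929]  mean=-2.9132  Neff=5.3614  idx=[0, 3, 4, 4, 5, 6, 6, 7]
step 3: w=[0.0234, 0.1395, 0.1395, 0.1395, 0.1395, 0.1395, 0.1395, 0.1395]  mean=-2.9121  Neff=7.3102  idx=[1, 2, 3, 4, 4, 5, 6, 7]

resampled_idx = [1, 2, 3, 4, 4, 5, 6, 7]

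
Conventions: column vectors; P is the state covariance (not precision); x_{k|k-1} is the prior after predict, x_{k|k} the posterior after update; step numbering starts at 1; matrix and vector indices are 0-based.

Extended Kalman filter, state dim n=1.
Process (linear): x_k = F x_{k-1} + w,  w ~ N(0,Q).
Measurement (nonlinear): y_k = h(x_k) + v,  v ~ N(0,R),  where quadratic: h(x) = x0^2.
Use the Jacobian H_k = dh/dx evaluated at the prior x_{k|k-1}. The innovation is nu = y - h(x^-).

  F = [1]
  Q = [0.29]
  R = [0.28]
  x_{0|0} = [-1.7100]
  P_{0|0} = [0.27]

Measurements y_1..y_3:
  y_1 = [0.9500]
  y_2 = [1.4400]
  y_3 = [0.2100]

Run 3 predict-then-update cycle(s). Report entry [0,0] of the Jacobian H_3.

H_jac[0,0] = -2.3889

step 1: x^-=[-1.7100]  P^-=[0.5600]  H_jac=[-3.4200]  S=[6.8300]  K=[-0.2804]  nu=[-1.9741]  x^+=[-1.1564]  P^+=[0.0230]
step 2: x^-=[-1.1564]  P^-=[0.3130]  H_jac=[-2.3129]  S=[1.9541]  K=[-0.3704]  nu=[0.1026]  x^+=[-1.1945]  P^+=[0.0448]
step 3: x^-=[-1.1945]  P^-=[0.3348]  H_jac=[-2.3889]  S=[2.1909]  K=[-0.3651]  nu=[-1.2167]  x^+=[-0.7502]  P^+=[0.0428]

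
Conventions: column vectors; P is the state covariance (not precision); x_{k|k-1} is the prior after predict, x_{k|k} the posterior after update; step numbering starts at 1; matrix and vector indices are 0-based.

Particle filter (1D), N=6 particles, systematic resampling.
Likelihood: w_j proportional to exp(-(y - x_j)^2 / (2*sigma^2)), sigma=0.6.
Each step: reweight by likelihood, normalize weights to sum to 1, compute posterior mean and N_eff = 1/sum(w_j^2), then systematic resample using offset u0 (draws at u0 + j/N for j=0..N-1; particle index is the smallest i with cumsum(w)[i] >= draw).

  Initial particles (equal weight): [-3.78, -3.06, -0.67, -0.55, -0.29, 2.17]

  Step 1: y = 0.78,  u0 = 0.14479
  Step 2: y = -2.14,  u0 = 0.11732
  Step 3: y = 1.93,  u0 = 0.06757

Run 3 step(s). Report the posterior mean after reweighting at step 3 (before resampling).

step 1: w=[0.0000, 0.0000, 0.1309, 0.2081, 0.4951, 0.1659]  mean=0.0142  Neff=3.0024  idx=[3, 3, 4, 4, 4, 5]
step 2: w=[0.3489, 0.3489, 0.1007, 0.1007, 0.1007, 0.0000]  mean=-0.4714  Neff=3.6510  idx=[0, 0, 1, 1, 2, 4]
step 3: w=[0.0670, 0.0670, 0.0670, 0.0670, 0.3659, 0.3659]  mean=-0.3597  Neff=3.4991  idx=[1, 3, 4, 4, 5, 5]

post_mean = -0.3597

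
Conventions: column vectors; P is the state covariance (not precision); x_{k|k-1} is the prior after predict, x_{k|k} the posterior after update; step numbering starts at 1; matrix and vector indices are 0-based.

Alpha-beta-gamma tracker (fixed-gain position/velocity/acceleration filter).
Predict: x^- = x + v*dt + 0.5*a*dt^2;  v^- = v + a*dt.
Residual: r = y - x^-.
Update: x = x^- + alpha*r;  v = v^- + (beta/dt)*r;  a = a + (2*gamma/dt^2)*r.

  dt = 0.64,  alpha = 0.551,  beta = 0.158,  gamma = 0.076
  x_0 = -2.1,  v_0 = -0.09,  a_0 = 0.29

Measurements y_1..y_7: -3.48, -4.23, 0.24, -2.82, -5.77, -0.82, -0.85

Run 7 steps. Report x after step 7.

x_post = -1.4897

step 1: x_pred=-2.0982  r=-1.3818  x^+=-2.8596  v^+=-0.2455  a^+=-0.2228
step 2: x_pred=-3.0623  r=-1.1677  x^+=-3.7057  v^+=-0.6764  a^+=-0.6561
step 3: x_pred=-4.2730  r=4.5130  x^+=-1.7863  v^+=0.0179  a^+=1.0186
step 4: x_pred=-1.5663  r=-1.2537  x^+=-2.2571  v^+=0.3603  a^+=0.5534
step 5: x_pred=-1.9132  r=-3.8568  x^+=-4.0383  v^+=-0.2377  a^+=-0.8779
step 6: x_pred=-4.3702  r=3.5502  x^+=-2.4140  v^+=0.0769  a^+=0.4396
step 7: x_pred=-2.2748  r=1.4248  x^+=-1.4897  v^+=0.7100  a^+=0.9683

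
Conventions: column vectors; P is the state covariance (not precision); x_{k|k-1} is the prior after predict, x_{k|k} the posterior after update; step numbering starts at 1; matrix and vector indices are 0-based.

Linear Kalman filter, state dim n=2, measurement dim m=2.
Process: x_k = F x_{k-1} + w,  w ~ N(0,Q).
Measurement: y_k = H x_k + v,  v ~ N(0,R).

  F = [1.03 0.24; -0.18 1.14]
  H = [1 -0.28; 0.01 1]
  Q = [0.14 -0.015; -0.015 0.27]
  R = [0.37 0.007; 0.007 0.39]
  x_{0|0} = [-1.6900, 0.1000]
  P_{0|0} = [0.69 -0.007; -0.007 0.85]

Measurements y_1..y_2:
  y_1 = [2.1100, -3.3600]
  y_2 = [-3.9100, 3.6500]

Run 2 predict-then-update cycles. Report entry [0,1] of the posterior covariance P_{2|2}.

P_post[0,1] = 0.0538

step 1: x^-=[-1.7167, 0.4182]  P^-=[0.9175 0.0817; 0.0817 1.3999]  S=[1.3515 -0.2943; -0.2943 1.7916]  K=[0.6980 0.1654; -0.0615 0.7717]  nu=[3.9438, -3.7610]  x^+=[0.4139, -2.7268]  P^+=[0.2781 0.0666; 0.0666 0.2999]
step 2: x^-=[-0.2281, -3.1831]  P^-=[0.4852 0.0908; 0.0908 0.6414]  S=[0.8546 -0.0772; -0.0772 1.0332]  K=[0.5500 0.1337; -0.0481 0.6180]  nu=[-4.5732, 6.8353]  x^+=[-1.8298, 1.2612]  P^+=[0.2195 0.0538; 0.0538 0.2402]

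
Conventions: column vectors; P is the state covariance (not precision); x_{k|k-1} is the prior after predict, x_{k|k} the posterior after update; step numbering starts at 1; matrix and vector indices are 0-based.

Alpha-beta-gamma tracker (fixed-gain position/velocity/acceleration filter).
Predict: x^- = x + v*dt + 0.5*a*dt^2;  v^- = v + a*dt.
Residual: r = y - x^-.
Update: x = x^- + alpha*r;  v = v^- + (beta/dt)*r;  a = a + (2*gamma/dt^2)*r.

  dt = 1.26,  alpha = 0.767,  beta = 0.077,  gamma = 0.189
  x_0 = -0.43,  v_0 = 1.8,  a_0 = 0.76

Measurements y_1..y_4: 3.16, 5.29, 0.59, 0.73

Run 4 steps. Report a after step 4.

a_post = -3.3134

step 1: x_pred=2.4413  r=0.7187  x^+=2.9925  v^+=2.8015  a^+=0.9311
step 2: x_pred=7.2616  r=-1.9716  x^+=5.7494  v^+=3.8542  a^+=0.4617
step 3: x_pred=10.9722  r=-10.3822  x^+=3.0091  v^+=3.8015  a^+=-2.0103
step 4: x_pred=6.2032  r=-5.4732  x^+=2.0053  v^+=0.9341  a^+=-3.3134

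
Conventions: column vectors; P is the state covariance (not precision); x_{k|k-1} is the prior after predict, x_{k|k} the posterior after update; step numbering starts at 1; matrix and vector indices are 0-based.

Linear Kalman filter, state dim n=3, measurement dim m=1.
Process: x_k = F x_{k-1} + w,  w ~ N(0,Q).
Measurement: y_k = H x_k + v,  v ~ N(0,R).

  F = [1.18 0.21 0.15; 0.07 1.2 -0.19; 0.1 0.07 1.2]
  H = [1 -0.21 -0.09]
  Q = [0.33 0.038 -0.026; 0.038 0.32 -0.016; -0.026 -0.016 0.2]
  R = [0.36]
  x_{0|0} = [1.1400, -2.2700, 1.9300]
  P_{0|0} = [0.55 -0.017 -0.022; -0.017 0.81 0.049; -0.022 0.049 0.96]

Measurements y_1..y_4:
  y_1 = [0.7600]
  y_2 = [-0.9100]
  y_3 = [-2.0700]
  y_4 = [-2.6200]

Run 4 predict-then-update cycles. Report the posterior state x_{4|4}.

step 1: x^-=[1.1580, -3.0109, 2.2711]  P^-=[1.1400 0.2474 0.2032; 0.2474 1.4991 -0.0966; 0.2032 -0.0966 1.5946]  S=[1.4349]  K=[0.7455; -0.0409; 0.0558]  nu=[-0.8259]  x^+=[0.5423, -2.9771, 2.2250]  P^+=[0.3425 0.2912 0.1436; 0.2912 1.4967 -0.0934; 0.1436 -0.0934 1.5901]
step 2: x^-=[0.3484, -3.9573, 2.5159]  P^-=[1.0979 0.7710 0.5338; 0.7710 2.6221 -0.3379; 0.5338 -0.3379 2.5234]  S=[1.1613]  K=[0.7646; 0.2159; 0.3252]  nu=[-1.8631]  x^+=[-1.0761, -4.3596, 1.9101]  P^+=[0.4190 0.5792 0.2450; 0.5792 2.5679 -0.4195; 0.2450 -0.4195 2.4006]
step 3: x^-=[-1.8988, -5.6698, 1.8793]  P^-=[1.4280 1.3689 0.7938; 1.3689 4.3886 -0.8549; 0.7938 -0.8549 3.6701]  S=[1.2611]  K=[0.8477; 0.4157; 0.5099]  nu=[-1.1927]  x^+=[-2.9099, -6.1656, 1.2712]  P^+=[0.5217 0.9245 0.2487; 0.9245 4.1706 -1.1222; 0.2487 -1.1222 3.3422]
step 4: x^-=[-4.5378, -7.8440, 0.8028]  P^-=[1.7911 2.1491 0.8556; 2.1491 7.1094 -1.8934; 0.8556 -1.8934 4.9225]  S=[1.3763]  K=[0.9175; 0.6006; 0.5887]  nu=[0.3428]  x^+=[-4.2233, -7.6381, 1.0046]  P^+=[0.6325 1.3907 0.1122; 1.3907 6.6129 -2.3800; 0.1122 -2.3800 4.4456]

x_post = [-4.2233, -7.6381, 1.0046]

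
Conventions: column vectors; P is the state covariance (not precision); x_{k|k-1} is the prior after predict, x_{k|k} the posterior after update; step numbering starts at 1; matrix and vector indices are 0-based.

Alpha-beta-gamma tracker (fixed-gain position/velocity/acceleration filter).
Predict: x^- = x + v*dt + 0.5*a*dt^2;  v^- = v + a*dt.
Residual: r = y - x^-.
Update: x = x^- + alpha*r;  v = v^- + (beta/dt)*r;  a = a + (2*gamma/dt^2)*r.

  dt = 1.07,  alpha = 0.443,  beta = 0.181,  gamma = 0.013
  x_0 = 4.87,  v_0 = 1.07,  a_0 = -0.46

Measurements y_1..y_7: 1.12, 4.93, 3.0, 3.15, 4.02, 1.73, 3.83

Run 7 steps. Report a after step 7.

step 1: x_pred=5.7516  r=-4.6316  x^+=3.6998  v^+=-0.2057  a^+=-0.5652
step 2: x_pred=3.1562  r=1.7738  x^+=3.9420  v^+=-0.5104  a^+=-0.5249
step 3: x_pred=3.0954  r=-0.0954  x^+=3.0532  v^+=-1.0881  a^+=-0.5271
step 4: x_pred=1.5871  r=1.5629  x^+=2.2795  v^+=-1.3877  a^+=-0.4916
step 5: x_pred=0.5132  r=3.5068  x^+=2.0667  v^+=-1.3205  a^+=-0.4119
step 6: x_pred=0.4180  r=1.3120  x^+=0.9992  v^+=-1.5393  a^+=-0.3821
step 7: x_pred=-0.8666  r=4.6966  x^+=1.2140  v^+=-1.1537  a^+=-0.2755

a_post = -0.2755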